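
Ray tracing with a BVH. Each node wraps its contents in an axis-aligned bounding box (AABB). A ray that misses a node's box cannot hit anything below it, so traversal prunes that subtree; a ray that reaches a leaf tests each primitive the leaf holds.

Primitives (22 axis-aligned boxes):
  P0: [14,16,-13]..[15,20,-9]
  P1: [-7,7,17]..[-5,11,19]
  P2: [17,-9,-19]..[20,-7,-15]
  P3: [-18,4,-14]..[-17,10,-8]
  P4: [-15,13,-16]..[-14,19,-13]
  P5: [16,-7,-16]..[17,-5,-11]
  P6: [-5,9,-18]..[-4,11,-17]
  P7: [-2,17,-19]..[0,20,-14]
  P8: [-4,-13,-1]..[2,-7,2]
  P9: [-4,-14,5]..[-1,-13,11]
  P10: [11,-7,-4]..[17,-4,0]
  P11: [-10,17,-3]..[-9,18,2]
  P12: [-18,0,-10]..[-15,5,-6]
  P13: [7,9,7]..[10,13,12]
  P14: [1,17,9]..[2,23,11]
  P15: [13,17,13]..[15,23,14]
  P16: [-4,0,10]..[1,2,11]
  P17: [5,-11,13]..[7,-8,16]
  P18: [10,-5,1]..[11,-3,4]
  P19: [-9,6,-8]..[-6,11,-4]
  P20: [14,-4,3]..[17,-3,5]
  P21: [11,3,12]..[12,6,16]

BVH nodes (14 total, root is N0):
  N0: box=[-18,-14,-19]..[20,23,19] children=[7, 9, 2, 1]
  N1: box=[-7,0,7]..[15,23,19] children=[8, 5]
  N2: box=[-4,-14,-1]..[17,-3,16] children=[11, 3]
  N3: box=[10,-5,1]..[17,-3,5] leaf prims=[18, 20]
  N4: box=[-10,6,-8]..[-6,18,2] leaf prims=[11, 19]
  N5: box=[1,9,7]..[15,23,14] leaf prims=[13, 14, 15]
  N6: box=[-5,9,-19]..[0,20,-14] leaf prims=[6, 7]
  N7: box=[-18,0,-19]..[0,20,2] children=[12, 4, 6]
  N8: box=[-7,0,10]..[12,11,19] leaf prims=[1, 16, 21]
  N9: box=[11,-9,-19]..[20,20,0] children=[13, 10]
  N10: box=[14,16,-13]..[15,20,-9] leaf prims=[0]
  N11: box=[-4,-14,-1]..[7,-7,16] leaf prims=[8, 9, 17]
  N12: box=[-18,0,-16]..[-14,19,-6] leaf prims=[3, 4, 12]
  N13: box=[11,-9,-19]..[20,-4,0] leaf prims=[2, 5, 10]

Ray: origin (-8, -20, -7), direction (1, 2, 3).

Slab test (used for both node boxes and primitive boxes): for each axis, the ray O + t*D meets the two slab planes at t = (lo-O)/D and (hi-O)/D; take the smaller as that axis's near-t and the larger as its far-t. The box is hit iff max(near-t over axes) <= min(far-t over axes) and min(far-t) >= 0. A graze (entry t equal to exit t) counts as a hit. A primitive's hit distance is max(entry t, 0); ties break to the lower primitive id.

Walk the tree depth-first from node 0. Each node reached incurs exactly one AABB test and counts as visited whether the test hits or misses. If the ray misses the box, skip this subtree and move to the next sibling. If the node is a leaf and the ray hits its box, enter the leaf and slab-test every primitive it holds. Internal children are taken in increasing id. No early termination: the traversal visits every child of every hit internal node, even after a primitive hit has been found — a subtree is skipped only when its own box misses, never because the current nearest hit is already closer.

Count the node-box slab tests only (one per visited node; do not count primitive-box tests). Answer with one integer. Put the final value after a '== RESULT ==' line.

Traverse from the root:
N0 x:[-10,28] y:[3,43/2] z:[-4,26/3] -> hit [3,26/3], descend [1, 2, 7, 9]
  N1 x:[1,23] y:[10,43/2] z:[14/3,26/3] -> miss, prune
  N2 x:[4,25] y:[3,17/2] z:[2,23/3] -> hit [4,23/3], descend [3, 11]
    N3 x:[18,25] y:[15/2,17/2] z:[8/3,4] -> miss, prune
    N11 x:[4,15] y:[3,13/2] z:[2,23/3] -> hit [4,13/2] leaf, test {P8(miss), P9(miss), P17(miss)}
  N7 x:[-10,8] y:[10,20] z:[-4,3] -> miss, prune
  N9 x:[19,28] y:[11/2,20] z:[-4,7/3] -> miss, prune

Summary -> nodes [0, 1, 2, 3, 11, 7, 9]; box-tests=7; leaf-entries=1; first=miss

== RESULT ==
7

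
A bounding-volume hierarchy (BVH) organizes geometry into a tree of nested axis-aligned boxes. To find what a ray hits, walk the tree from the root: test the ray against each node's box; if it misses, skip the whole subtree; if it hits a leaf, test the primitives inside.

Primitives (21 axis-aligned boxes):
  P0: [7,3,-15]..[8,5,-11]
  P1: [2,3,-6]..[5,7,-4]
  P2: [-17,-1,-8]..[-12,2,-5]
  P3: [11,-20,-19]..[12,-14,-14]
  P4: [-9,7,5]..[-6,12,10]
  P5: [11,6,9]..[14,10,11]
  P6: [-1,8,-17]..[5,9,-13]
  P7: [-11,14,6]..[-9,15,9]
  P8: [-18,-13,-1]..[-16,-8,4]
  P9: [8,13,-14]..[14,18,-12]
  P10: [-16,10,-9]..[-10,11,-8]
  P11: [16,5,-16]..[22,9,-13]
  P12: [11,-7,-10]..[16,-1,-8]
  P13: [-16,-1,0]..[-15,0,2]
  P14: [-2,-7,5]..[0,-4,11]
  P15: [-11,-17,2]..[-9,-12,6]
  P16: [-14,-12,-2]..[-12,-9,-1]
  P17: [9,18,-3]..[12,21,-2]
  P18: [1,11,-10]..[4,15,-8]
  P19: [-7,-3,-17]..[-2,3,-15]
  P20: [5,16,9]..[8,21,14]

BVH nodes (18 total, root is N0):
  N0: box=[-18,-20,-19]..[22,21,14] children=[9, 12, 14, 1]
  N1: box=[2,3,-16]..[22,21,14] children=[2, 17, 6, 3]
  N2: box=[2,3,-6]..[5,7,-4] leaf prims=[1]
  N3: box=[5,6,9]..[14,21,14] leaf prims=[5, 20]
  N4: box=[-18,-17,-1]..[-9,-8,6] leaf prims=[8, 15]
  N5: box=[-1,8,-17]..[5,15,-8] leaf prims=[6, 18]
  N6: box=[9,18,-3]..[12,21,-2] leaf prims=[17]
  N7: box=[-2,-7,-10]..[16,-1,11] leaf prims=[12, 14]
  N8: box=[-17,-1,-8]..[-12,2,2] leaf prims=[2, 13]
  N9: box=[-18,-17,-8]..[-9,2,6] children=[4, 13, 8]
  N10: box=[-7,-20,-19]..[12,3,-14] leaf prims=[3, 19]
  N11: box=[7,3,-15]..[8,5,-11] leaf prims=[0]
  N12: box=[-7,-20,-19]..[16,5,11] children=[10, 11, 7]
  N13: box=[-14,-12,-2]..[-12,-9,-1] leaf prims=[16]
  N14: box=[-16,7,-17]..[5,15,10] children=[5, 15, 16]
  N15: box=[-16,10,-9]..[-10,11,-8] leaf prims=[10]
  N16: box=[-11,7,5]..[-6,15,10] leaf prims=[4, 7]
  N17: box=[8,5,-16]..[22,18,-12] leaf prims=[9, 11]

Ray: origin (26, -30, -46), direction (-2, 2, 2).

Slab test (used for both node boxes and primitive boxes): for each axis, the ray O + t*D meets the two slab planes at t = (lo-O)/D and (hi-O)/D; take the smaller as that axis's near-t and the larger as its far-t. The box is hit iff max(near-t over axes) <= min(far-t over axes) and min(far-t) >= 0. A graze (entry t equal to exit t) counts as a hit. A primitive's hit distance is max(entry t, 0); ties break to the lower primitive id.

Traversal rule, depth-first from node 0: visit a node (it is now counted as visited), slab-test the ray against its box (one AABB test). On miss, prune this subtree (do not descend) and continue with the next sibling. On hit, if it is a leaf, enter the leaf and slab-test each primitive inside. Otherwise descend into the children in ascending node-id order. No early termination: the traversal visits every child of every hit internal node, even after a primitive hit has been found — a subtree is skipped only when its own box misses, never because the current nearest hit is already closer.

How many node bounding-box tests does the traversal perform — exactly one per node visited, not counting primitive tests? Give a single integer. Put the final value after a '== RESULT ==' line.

Trace the traversal:
N0 x:[2,22] y:[5,51/2] z:[27/2,30] -> hit [27/2,22], descend [1, 9, 12, 14]
  N1 x:[2,12] y:[33/2,51/2] z:[15,30] -> miss, prune
  N9 x:[35/2,22] y:[13/2,16] z:[19,26] -> miss, prune
  N12 x:[5,33/2] y:[5,35/2] z:[27/2,57/2] -> hit [27/2,33/2], descend [7, 10, 11]
    N7 x:[5,14] y:[23/2,29/2] z:[18,57/2] -> miss, prune
    N10 x:[7,33/2] y:[5,33/2] z:[27/2,16] -> hit [27/2,16] leaf, test {P3(miss), P19@t=29/2}
    N11 x:[9,19/2] y:[33/2,35/2] z:[31/2,35/2] -> miss, prune
  N14 x:[21/2,21] y:[37/2,45/2] z:[29/2,28] -> hit [37/2,21], descend [5, 15, 16]
    N5 x:[21/2,27/2] y:[19,45/2] z:[29/2,19] -> miss, prune
    N15 x:[18,21] y:[20,41/2] z:[37/2,19] -> miss, prune
    N16 x:[16,37/2] y:[37/2,45/2] z:[51/2,28] -> miss, prune

order=[0, 1, 9, 12, 7, 10, 11, 14, 5, 15, 16]  |boxes|=11  |leaves|=1  hit=P19

== RESULT ==
11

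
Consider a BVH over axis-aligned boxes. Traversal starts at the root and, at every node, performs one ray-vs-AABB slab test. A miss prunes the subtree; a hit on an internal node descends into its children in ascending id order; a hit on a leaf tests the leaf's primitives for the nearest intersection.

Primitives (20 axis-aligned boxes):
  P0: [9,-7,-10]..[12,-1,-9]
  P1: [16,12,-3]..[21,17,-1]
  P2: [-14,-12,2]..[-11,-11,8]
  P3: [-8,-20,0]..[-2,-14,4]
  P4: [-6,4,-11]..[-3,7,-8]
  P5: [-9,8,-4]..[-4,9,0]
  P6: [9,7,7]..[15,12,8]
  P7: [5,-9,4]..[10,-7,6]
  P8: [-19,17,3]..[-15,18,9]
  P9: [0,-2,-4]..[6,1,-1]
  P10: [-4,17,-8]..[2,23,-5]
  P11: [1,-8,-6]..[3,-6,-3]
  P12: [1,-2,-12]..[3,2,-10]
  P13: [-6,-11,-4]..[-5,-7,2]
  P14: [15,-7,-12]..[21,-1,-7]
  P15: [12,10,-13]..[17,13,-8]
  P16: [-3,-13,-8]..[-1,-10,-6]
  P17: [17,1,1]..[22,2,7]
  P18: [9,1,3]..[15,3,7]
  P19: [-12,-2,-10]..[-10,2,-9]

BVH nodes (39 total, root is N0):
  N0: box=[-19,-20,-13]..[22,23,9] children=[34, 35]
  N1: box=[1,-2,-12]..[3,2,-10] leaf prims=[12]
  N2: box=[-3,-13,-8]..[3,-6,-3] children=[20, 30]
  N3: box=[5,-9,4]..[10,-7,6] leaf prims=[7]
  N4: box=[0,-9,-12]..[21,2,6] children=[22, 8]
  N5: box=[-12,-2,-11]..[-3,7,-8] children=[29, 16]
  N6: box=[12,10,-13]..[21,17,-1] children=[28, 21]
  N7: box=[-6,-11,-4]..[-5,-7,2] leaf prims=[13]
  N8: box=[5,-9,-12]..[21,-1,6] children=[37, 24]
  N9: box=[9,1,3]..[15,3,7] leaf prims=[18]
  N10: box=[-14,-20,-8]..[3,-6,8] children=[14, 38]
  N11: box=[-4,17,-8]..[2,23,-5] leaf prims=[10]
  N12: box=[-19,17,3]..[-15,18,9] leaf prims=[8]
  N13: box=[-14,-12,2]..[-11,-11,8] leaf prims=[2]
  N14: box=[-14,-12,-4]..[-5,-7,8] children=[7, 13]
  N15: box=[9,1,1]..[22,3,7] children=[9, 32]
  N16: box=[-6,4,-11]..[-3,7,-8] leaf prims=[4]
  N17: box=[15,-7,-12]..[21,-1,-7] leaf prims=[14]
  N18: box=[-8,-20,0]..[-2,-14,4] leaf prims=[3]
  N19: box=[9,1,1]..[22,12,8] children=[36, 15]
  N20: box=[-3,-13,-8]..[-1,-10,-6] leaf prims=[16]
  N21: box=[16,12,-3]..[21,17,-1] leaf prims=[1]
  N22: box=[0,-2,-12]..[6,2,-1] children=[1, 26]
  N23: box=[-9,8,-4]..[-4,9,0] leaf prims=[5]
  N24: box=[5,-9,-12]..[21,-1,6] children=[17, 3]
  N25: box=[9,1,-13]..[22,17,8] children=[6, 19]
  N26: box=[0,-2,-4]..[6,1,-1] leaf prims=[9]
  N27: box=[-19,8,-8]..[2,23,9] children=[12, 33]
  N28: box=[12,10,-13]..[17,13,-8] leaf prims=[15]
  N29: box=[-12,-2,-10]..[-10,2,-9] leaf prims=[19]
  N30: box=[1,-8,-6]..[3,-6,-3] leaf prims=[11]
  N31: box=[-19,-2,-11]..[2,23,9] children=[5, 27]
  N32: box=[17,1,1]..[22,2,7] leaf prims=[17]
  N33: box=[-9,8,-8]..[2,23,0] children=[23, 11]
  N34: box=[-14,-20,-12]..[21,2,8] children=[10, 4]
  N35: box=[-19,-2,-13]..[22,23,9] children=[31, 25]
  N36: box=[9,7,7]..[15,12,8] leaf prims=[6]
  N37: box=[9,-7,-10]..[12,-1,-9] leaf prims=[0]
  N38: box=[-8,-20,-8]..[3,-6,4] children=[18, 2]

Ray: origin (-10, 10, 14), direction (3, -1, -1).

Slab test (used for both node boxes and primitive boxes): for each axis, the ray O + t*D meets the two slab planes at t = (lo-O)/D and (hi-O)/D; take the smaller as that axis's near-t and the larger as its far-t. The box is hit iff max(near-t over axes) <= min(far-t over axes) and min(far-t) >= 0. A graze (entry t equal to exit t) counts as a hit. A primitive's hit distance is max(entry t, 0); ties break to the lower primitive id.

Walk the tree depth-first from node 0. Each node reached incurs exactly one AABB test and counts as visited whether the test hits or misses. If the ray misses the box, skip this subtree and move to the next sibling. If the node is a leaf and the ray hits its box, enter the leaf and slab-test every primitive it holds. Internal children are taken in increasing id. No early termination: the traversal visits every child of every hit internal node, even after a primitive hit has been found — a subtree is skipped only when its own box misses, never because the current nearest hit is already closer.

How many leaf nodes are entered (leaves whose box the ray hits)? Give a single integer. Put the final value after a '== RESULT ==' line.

Traverse from the root:
N0 x:[-3,32/3] y:[-13,30] z:[5,27] -> hit [5,32/3], descend [34, 35]
  N34 x:[-4/3,31/3] y:[8,30] z:[6,26] -> hit [8,31/3], descend [4, 10]
    N4 x:[10/3,31/3] y:[8,19] z:[8,26] -> hit [8,31/3], descend [8, 22]
      N8 x:[5,31/3] y:[11,19] z:[8,26] -> miss, prune
      N22 x:[10/3,16/3] y:[8,12] z:[15,26] -> miss, prune
    N10 x:[-4/3,13/3] y:[16,30] z:[6,22] -> miss, prune
  N35 x:[-3,32/3] y:[-13,12] z:[5,27] -> hit [5,32/3], descend [25, 31]
    N25 x:[19/3,32/3] y:[-7,9] z:[6,27] -> hit [19/3,9], descend [6, 19]
      N6 x:[22/3,31/3] y:[-7,0] z:[15,27] -> miss, prune
      N19 x:[19/3,32/3] y:[-2,9] z:[6,13] -> hit [19/3,9], descend [15, 36]
        N15 x:[19/3,32/3] y:[7,9] z:[7,13] -> hit [7,9], descend [9, 32]
          N9 x:[19/3,25/3] y:[7,9] z:[7,11] -> hit [7,25/3] leaf, test {P18@t=7}
          N32 x:[9,32/3] y:[8,9] z:[7,13] -> hit [9,9] leaf, test {P17@t=9}
        N36 x:[19/3,25/3] y:[-2,3] z:[6,7] -> miss, prune
    N31 x:[-3,4] y:[-13,12] z:[5,25] -> miss, prune

15 AABB tests over nodes [0, 34, 4, 8, 22, 10, 35, 25, 6, 19, 15, 9, 32, 36, 31]; 2 leaves entered; closest P18.

== RESULT ==
2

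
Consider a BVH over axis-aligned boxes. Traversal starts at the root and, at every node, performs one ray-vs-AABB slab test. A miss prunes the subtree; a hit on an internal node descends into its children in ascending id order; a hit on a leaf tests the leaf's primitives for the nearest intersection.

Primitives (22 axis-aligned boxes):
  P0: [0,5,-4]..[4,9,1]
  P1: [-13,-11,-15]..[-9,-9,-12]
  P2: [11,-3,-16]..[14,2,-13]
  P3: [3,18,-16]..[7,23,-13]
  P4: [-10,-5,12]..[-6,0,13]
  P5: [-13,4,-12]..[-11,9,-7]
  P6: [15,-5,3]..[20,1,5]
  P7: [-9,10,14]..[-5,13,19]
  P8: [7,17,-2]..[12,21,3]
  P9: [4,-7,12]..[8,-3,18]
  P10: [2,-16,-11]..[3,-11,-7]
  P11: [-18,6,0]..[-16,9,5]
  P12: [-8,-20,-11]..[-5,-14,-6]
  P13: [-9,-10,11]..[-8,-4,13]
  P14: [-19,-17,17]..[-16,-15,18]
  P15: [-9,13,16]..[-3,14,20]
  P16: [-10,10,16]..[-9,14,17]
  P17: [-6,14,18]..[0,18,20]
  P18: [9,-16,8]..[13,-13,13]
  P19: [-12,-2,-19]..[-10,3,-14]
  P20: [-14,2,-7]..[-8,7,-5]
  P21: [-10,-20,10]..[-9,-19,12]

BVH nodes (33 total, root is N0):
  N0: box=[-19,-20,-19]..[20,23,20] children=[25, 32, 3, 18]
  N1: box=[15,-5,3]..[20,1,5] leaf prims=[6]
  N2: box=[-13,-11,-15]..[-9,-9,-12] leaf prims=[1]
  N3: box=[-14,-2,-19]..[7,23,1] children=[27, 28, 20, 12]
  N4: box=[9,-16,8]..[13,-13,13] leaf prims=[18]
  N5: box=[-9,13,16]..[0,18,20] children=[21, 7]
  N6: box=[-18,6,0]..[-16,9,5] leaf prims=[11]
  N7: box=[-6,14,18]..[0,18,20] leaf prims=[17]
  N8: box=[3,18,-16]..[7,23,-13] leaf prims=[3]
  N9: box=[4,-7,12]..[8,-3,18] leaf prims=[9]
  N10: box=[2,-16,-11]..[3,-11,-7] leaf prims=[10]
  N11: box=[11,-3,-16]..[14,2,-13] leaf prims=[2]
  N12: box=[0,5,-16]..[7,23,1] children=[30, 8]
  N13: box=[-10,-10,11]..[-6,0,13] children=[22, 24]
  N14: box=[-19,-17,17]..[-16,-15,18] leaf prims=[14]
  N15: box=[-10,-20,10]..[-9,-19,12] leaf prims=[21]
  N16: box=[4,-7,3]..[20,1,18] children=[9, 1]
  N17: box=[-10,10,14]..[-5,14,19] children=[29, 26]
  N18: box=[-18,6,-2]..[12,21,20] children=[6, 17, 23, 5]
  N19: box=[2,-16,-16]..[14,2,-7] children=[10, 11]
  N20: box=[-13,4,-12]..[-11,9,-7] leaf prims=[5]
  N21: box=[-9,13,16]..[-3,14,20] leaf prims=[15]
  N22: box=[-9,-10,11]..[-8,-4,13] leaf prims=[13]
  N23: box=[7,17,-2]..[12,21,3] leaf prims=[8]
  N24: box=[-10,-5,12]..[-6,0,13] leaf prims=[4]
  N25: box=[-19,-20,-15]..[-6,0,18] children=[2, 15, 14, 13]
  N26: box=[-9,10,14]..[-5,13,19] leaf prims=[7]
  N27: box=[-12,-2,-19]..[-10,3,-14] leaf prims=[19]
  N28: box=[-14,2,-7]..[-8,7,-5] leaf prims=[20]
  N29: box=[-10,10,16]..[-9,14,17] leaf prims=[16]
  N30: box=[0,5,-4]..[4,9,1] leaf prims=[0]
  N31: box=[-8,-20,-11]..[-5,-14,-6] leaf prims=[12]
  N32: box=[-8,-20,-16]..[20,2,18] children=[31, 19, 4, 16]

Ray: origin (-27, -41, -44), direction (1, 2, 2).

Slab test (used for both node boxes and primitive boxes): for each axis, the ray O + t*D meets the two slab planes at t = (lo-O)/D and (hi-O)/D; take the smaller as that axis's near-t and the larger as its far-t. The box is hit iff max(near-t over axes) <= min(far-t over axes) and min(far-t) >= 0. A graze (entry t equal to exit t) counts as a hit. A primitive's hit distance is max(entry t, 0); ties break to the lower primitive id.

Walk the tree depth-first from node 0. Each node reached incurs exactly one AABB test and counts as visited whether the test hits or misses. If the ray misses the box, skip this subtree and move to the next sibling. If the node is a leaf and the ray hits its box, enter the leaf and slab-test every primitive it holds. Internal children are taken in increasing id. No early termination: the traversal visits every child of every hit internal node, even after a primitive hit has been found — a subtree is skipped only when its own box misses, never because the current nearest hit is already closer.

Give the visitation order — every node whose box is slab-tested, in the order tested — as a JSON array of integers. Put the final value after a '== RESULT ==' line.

Trace the traversal:
N0 x:[8,47] y:[21/2,32] z:[25/2,32] -> hit [25/2,32], descend [3, 18, 25, 32]
  N3 x:[13,34] y:[39/2,32] z:[25/2,45/2] -> hit [39/2,45/2], descend [12, 20, 27, 28]
    N12 x:[27,34] y:[23,32] z:[14,45/2] -> miss, prune
    N20 x:[14,16] y:[45/2,25] z:[16,37/2] -> miss, prune
    N27 x:[15,17] y:[39/2,22] z:[25/2,15] -> miss, prune
    N28 x:[13,19] y:[43/2,24] z:[37/2,39/2] -> miss, prune
  N18 x:[9,39] y:[47/2,31] z:[21,32] -> hit [47/2,31], descend [5, 6, 17, 23]
    N5 x:[18,27] y:[27,59/2] z:[30,32] -> miss, prune
    N6 x:[9,11] y:[47/2,25] z:[22,49/2] -> miss, prune
    N17 x:[17,22] y:[51/2,55/2] z:[29,63/2] -> miss, prune
    N23 x:[34,39] y:[29,31] z:[21,47/2] -> miss, prune
  N25 x:[8,21] y:[21/2,41/2] z:[29/2,31] -> hit [29/2,41/2], descend [2, 13, 14, 15]
    N2 x:[14,18] y:[15,16] z:[29/2,16] -> hit [15,16] leaf, test {P1@t=15}
    N13 x:[17,21] y:[31/2,41/2] z:[55/2,57/2] -> miss, prune
    N14 x:[8,11] y:[12,13] z:[61/2,31] -> miss, prune
    N15 x:[17,18] y:[21/2,11] z:[27,28] -> miss, prune
  N32 x:[19,47] y:[21/2,43/2] z:[14,31] -> hit [19,43/2], descend [4, 16, 19, 31]
    N4 x:[36,40] y:[25/2,14] z:[26,57/2] -> miss, prune
    N16 x:[31,47] y:[17,21] z:[47/2,31] -> miss, prune
    N19 x:[29,41] y:[25/2,43/2] z:[14,37/2] -> miss, prune
    N31 x:[19,22] y:[21/2,27/2] z:[33/2,19] -> miss, prune

order=[0, 3, 12, 20, 27, 28, 18, 5, 6, 17, 23, 25, 2, 13, 14, 15, 32, 4, 16, 19, 31]  |boxes|=21  |leaves|=1  hit=P1

== RESULT ==
[0, 3, 12, 20, 27, 28, 18, 5, 6, 17, 23, 25, 2, 13, 14, 15, 32, 4, 16, 19, 31]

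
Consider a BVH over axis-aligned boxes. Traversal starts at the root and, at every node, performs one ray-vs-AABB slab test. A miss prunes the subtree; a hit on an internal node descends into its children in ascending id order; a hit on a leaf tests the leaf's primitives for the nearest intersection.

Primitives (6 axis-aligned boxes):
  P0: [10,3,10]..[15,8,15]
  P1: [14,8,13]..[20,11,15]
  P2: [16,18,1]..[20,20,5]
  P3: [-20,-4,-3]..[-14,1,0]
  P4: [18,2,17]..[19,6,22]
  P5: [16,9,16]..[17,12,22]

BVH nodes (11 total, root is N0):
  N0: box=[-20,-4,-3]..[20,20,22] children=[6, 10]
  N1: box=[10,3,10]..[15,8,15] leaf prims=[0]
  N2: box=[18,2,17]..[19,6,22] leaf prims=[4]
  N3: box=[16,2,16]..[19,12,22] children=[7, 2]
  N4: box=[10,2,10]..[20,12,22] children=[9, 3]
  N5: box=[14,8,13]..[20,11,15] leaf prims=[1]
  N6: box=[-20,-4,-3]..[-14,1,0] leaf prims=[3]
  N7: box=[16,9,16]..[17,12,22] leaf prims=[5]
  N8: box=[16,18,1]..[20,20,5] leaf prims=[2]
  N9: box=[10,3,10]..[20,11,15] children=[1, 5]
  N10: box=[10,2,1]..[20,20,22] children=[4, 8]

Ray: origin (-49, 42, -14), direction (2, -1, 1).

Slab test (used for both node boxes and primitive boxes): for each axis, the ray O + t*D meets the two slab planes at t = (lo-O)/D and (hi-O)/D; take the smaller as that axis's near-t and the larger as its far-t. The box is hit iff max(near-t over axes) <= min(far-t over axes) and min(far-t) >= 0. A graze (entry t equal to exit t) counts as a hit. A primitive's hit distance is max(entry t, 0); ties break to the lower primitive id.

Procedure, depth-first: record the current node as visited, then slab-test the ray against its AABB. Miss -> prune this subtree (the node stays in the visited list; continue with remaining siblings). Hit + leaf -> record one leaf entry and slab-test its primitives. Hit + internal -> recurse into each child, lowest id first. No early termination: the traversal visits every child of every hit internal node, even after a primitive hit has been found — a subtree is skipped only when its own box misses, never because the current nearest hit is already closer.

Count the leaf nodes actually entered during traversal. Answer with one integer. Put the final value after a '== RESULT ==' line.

Traverse from the root:
N0 x:[29/2,69/2] y:[22,46] z:[11,36] -> hit [22,69/2], descend [6, 10]
  N6 x:[29/2,35/2] y:[41,46] z:[11,14] -> miss, prune
  N10 x:[59/2,69/2] y:[22,40] z:[15,36] -> hit [59/2,69/2], descend [4, 8]
    N4 x:[59/2,69/2] y:[30,40] z:[24,36] -> hit [30,69/2], descend [3, 9]
      N3 x:[65/2,34] y:[30,40] z:[30,36] -> hit [65/2,34], descend [2, 7]
        N2 x:[67/2,34] y:[36,40] z:[31,36] -> miss, prune
        N7 x:[65/2,33] y:[30,33] z:[30,36] -> hit [65/2,33] leaf, test {P5@t=65/2}
      N9 x:[59/2,69/2] y:[31,39] z:[24,29] -> miss, prune
    N8 x:[65/2,69/2] y:[22,24] z:[15,19] -> miss, prune

Summary -> nodes [0, 6, 10, 4, 3, 2, 7, 9, 8]; box-tests=9; leaf-entries=1; first=P5

== RESULT ==
1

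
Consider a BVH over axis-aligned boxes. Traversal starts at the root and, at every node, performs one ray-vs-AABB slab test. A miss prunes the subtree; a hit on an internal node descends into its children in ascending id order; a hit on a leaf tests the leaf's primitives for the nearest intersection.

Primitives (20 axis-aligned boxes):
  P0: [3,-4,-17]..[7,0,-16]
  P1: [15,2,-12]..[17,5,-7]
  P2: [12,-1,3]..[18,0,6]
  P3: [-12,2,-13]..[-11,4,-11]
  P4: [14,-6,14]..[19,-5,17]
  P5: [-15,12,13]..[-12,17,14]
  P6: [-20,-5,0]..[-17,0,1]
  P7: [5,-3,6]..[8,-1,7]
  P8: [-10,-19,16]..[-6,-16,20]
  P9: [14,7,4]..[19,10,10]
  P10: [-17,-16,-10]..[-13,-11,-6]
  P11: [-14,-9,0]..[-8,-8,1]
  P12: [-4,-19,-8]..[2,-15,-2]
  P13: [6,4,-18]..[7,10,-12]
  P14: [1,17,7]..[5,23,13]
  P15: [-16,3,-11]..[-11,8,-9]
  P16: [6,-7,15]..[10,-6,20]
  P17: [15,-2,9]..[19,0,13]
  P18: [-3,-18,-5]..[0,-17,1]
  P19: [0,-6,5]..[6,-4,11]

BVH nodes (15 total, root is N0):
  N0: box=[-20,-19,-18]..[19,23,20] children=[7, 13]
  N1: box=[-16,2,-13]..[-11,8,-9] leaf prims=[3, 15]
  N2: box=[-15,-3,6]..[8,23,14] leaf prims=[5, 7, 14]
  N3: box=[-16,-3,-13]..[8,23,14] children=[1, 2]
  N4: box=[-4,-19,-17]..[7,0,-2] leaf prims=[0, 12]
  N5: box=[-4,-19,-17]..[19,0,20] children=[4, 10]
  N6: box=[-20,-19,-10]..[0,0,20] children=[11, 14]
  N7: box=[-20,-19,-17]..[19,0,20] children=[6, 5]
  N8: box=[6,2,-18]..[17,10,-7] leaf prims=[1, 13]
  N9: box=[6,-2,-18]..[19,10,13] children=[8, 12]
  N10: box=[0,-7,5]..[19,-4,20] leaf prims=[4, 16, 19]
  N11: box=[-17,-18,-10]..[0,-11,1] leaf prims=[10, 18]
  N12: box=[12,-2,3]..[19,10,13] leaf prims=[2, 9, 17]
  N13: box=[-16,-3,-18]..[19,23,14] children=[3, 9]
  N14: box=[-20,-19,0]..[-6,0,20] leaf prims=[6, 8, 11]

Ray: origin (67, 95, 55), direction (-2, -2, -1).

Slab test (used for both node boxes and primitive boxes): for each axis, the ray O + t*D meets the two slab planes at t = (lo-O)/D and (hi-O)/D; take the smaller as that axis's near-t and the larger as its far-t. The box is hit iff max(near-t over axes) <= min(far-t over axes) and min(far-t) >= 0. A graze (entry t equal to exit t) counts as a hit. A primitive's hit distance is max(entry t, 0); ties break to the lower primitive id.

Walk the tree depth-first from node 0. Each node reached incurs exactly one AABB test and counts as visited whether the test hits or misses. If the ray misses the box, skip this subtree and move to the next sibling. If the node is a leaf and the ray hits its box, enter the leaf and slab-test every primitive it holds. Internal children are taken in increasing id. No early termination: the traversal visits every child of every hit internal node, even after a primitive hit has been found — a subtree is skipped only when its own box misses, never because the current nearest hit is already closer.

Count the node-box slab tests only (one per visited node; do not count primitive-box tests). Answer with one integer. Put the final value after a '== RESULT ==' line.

Traverse from the root:
N0 x:[24,87/2] y:[36,57] z:[35,73] -> hit [36,87/2], descend [7, 13]
  N7 x:[24,87/2] y:[95/2,57] z:[35,72] -> miss, prune
  N13 x:[24,83/2] y:[36,49] z:[41,73] -> hit [41,83/2], descend [3, 9]
    N3 x:[59/2,83/2] y:[36,49] z:[41,68] -> hit [41,83/2], descend [1, 2]
      N1 x:[39,83/2] y:[87/2,93/2] z:[64,68] -> miss, prune
      N2 x:[59/2,41] y:[36,49] z:[41,49] -> hit [41,41] leaf, test {P5@t=41, P7(miss), P14(miss)}
    N9 x:[24,61/2] y:[85/2,97/2] z:[42,73] -> miss, prune

order=[0, 7, 13, 3, 1, 2, 9]  |boxes|=7  |leaves|=1  hit=P5

== RESULT ==
7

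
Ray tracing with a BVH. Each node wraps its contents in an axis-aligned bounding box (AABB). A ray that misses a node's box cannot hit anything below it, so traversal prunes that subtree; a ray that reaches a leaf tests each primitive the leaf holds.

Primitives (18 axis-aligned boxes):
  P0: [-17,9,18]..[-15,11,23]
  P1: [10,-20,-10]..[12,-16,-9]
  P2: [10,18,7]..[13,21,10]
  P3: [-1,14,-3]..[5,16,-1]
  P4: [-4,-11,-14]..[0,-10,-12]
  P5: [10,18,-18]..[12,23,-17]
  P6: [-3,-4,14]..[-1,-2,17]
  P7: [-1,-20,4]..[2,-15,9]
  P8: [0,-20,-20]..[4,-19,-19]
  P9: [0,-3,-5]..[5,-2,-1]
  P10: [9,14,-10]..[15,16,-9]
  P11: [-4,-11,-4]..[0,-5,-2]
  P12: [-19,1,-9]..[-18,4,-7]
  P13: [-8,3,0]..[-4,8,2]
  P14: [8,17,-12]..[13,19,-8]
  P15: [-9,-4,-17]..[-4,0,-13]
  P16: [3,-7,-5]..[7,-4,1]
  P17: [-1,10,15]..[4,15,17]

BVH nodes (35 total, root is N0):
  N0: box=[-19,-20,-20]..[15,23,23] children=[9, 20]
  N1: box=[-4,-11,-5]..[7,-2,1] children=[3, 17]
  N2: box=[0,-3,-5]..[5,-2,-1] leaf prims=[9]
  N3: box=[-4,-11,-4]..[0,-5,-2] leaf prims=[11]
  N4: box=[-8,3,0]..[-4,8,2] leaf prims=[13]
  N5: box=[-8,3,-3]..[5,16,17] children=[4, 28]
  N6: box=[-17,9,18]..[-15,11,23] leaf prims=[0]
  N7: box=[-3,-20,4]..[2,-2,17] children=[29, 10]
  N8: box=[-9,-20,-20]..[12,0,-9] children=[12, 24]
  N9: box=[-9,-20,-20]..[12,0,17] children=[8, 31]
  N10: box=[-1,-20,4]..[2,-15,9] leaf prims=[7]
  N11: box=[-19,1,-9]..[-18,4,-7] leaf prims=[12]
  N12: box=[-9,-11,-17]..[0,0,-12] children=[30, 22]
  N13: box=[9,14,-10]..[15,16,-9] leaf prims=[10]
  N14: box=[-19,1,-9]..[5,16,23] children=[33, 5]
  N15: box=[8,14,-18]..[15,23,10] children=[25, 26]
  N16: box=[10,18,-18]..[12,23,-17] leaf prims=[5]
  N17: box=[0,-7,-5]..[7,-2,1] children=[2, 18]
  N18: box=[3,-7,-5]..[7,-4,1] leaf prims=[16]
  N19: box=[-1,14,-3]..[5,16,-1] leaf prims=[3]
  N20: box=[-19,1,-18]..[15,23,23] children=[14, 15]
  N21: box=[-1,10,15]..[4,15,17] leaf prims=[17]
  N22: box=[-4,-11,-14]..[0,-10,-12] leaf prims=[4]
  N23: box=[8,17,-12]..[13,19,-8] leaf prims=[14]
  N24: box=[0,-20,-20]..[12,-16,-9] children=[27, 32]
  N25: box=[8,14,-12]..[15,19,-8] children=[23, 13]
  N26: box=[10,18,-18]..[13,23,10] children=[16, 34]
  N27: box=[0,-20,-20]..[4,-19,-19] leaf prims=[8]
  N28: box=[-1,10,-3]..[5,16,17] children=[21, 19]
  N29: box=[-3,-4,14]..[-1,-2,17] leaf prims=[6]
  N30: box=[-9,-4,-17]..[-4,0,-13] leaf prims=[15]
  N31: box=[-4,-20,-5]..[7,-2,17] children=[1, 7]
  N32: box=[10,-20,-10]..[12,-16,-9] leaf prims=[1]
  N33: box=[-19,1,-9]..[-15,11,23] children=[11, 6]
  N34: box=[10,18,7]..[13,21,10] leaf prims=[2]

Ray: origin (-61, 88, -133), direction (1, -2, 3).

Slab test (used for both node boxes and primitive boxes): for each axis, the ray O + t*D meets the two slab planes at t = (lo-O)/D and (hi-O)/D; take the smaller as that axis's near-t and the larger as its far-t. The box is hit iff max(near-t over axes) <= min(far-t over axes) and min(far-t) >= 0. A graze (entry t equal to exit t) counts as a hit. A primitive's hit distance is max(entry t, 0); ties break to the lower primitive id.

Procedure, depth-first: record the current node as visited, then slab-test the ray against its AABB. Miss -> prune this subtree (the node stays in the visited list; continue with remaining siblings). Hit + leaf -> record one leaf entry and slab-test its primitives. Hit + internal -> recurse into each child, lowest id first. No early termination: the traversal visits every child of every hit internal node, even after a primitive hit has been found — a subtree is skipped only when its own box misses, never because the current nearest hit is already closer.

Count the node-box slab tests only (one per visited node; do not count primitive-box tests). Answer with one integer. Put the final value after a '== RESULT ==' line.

Trace the traversal:
N0 x:[42,76] y:[65/2,54] z:[113/3,52] -> hit [42,52], descend [9, 20]
  N9 x:[52,73] y:[44,54] z:[113/3,50] -> miss, prune
  N20 x:[42,76] y:[65/2,87/2] z:[115/3,52] -> hit [42,87/2], descend [14, 15]
    N14 x:[42,66] y:[36,87/2] z:[124/3,52] -> hit [42,87/2], descend [5, 33]
      N5 x:[53,66] y:[36,85/2] z:[130/3,50] -> miss, prune
      N33 x:[42,46] y:[77/2,87/2] z:[124/3,52] -> hit [42,87/2], descend [6, 11]
        N6 x:[44,46] y:[77/2,79/2] z:[151/3,52] -> miss, prune
        N11 x:[42,43] y:[42,87/2] z:[124/3,42] -> hit [42,42] leaf, test {P12@t=42}
    N15 x:[69,76] y:[65/2,37] z:[115/3,143/3] -> miss, prune

9 AABB tests over nodes [0, 9, 20, 14, 5, 33, 6, 11, 15]; 1 leaf entered; closest P12.

== RESULT ==
9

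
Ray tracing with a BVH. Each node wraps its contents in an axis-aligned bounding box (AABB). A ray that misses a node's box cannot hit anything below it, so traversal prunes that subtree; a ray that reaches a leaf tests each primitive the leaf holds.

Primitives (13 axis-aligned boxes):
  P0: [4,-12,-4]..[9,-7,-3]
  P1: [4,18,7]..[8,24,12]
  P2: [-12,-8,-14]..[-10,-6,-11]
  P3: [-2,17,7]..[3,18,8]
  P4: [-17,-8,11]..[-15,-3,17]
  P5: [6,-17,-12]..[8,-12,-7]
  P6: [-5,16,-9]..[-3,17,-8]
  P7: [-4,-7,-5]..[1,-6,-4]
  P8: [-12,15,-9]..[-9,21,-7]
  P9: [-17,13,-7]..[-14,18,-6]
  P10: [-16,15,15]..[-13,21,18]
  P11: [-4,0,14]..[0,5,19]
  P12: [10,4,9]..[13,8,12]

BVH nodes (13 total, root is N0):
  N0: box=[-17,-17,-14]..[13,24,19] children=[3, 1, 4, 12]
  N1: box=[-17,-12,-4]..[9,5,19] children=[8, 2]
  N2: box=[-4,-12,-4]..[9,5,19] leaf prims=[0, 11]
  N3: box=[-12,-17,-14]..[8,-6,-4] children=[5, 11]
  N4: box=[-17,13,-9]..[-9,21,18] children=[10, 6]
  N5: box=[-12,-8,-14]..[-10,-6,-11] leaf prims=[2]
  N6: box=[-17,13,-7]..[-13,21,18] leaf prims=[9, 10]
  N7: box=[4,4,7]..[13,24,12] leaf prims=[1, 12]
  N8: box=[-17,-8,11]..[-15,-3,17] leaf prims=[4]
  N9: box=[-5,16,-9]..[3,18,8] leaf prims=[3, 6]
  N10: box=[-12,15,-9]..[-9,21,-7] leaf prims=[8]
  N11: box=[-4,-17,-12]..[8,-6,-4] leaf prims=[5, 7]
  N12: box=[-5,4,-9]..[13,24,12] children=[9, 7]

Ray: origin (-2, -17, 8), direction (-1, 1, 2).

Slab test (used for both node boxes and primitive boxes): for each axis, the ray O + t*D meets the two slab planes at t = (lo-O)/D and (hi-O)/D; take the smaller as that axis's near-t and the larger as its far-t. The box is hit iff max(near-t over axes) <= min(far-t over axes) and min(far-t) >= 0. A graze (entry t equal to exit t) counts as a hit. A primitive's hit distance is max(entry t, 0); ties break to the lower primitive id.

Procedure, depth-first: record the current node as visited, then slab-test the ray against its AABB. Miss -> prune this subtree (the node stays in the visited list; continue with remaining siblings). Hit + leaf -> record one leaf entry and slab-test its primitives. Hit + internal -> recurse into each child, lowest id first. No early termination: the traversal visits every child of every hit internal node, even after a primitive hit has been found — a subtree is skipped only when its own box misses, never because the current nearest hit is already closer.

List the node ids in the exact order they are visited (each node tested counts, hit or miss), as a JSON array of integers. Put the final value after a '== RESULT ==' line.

Walk:
N0 x:[-15,15] y:[0,41] z:[-11,11/2] -> hit [0,11/2], descend [1, 3, 4, 12]
  N1 x:[-11,15] y:[5,22] z:[-6,11/2] -> hit [5,11/2], descend [2, 8]
    N2 x:[-11,2] y:[5,22] z:[-6,11/2] -> miss, prune
    N8 x:[13,15] y:[9,14] z:[3/2,9/2] -> miss, prune
  N3 x:[-10,10] y:[0,11] z:[-11,-6] -> miss, prune
  N4 x:[7,15] y:[30,38] z:[-17/2,5] -> miss, prune
  N12 x:[-15,3] y:[21,41] z:[-17/2,2] -> miss, prune

Summary -> nodes [0, 1, 2, 8, 3, 4, 12]; box-tests=7; leaf-entries=0; first=miss

== RESULT ==
[0, 1, 2, 8, 3, 4, 12]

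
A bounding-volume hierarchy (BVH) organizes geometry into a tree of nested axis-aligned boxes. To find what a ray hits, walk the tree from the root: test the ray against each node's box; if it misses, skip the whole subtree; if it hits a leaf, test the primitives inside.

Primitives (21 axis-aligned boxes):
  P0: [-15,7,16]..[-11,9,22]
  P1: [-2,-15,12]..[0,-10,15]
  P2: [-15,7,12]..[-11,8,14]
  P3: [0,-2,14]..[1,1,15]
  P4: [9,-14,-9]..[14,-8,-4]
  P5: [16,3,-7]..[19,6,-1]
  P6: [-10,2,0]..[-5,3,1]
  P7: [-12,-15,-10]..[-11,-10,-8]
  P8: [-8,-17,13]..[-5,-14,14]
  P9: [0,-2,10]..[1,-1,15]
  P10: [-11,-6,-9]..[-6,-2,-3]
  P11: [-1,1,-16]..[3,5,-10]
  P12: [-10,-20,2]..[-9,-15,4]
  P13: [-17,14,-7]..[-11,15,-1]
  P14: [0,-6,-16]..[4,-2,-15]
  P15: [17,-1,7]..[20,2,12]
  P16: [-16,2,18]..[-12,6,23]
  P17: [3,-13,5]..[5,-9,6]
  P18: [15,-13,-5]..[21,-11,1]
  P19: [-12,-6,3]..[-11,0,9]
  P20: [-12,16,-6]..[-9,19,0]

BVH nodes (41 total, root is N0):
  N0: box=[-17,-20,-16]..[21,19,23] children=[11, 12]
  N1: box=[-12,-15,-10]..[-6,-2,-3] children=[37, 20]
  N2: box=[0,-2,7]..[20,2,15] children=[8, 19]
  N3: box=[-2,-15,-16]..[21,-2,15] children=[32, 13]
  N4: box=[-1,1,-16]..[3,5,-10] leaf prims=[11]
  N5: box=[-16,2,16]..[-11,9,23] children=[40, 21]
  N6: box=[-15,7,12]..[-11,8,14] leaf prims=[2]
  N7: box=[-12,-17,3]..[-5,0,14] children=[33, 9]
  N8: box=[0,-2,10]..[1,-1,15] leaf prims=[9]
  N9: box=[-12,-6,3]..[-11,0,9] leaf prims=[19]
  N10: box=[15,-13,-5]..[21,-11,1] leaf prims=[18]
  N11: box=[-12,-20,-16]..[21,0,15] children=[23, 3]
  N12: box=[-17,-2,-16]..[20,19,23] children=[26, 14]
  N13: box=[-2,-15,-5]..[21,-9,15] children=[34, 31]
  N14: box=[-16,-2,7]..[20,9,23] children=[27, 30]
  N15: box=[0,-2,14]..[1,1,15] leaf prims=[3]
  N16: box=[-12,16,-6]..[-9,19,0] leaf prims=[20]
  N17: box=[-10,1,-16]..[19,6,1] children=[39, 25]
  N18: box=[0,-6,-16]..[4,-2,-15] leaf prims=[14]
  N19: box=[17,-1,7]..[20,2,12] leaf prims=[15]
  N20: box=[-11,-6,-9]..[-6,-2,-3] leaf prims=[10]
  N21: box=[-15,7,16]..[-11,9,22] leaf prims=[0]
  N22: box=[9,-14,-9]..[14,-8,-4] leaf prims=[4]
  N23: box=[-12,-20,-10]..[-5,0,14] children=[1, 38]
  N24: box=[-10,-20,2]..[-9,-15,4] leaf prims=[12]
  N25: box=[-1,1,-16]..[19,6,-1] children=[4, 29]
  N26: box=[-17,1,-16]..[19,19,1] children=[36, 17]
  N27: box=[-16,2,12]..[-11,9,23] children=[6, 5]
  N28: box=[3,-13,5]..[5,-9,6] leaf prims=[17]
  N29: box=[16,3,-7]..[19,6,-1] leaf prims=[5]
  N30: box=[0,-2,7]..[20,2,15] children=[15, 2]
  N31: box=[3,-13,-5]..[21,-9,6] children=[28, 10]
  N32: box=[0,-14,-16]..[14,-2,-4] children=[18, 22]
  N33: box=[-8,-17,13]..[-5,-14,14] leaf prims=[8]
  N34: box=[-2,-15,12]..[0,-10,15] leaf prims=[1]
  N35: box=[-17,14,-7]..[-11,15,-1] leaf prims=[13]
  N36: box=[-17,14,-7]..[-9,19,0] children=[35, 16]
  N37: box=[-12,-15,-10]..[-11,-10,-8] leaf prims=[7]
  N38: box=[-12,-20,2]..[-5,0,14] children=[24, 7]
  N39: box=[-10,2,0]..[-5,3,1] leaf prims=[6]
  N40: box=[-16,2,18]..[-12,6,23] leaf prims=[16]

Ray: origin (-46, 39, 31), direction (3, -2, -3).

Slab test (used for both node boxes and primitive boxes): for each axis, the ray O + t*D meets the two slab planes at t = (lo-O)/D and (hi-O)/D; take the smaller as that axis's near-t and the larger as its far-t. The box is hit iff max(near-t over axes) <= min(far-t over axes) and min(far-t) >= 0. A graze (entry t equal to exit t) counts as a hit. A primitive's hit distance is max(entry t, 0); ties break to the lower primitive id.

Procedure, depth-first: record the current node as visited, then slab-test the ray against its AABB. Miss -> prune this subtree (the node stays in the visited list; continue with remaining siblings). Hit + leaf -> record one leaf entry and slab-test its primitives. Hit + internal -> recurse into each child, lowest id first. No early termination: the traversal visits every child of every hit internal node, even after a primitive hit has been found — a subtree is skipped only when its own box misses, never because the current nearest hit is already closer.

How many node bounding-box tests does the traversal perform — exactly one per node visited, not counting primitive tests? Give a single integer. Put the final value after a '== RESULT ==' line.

Traverse from the root:
N0 x:[29/3,67/3] y:[10,59/2] z:[8/3,47/3] -> hit [10,47/3], descend [11, 12]
  N11 x:[34/3,67/3] y:[39/2,59/2] z:[16/3,47/3] -> miss, prune
  N12 x:[29/3,22] y:[10,41/2] z:[8/3,47/3] -> hit [10,47/3], descend [14, 26]
    N14 x:[10,22] y:[15,41/2] z:[8/3,8] -> miss, prune
    N26 x:[29/3,65/3] y:[10,19] z:[10,47/3] -> hit [10,47/3], descend [17, 36]
      N17 x:[12,65/3] y:[33/2,19] z:[10,47/3] -> miss, prune
      N36 x:[29/3,37/3] y:[10,25/2] z:[31/3,38/3] -> hit [31/3,37/3], descend [16, 35]
        N16 x:[34/3,37/3] y:[10,23/2] z:[31/3,37/3] -> hit [34/3,23/2] leaf, test {P20@t=34/3}
        N35 x:[29/3,35/3] y:[12,25/2] z:[32/3,38/3] -> miss, prune

Summary -> nodes [0, 11, 12, 14, 26, 17, 36, 16, 35]; box-tests=9; leaf-entries=1; first=P20

== RESULT ==
9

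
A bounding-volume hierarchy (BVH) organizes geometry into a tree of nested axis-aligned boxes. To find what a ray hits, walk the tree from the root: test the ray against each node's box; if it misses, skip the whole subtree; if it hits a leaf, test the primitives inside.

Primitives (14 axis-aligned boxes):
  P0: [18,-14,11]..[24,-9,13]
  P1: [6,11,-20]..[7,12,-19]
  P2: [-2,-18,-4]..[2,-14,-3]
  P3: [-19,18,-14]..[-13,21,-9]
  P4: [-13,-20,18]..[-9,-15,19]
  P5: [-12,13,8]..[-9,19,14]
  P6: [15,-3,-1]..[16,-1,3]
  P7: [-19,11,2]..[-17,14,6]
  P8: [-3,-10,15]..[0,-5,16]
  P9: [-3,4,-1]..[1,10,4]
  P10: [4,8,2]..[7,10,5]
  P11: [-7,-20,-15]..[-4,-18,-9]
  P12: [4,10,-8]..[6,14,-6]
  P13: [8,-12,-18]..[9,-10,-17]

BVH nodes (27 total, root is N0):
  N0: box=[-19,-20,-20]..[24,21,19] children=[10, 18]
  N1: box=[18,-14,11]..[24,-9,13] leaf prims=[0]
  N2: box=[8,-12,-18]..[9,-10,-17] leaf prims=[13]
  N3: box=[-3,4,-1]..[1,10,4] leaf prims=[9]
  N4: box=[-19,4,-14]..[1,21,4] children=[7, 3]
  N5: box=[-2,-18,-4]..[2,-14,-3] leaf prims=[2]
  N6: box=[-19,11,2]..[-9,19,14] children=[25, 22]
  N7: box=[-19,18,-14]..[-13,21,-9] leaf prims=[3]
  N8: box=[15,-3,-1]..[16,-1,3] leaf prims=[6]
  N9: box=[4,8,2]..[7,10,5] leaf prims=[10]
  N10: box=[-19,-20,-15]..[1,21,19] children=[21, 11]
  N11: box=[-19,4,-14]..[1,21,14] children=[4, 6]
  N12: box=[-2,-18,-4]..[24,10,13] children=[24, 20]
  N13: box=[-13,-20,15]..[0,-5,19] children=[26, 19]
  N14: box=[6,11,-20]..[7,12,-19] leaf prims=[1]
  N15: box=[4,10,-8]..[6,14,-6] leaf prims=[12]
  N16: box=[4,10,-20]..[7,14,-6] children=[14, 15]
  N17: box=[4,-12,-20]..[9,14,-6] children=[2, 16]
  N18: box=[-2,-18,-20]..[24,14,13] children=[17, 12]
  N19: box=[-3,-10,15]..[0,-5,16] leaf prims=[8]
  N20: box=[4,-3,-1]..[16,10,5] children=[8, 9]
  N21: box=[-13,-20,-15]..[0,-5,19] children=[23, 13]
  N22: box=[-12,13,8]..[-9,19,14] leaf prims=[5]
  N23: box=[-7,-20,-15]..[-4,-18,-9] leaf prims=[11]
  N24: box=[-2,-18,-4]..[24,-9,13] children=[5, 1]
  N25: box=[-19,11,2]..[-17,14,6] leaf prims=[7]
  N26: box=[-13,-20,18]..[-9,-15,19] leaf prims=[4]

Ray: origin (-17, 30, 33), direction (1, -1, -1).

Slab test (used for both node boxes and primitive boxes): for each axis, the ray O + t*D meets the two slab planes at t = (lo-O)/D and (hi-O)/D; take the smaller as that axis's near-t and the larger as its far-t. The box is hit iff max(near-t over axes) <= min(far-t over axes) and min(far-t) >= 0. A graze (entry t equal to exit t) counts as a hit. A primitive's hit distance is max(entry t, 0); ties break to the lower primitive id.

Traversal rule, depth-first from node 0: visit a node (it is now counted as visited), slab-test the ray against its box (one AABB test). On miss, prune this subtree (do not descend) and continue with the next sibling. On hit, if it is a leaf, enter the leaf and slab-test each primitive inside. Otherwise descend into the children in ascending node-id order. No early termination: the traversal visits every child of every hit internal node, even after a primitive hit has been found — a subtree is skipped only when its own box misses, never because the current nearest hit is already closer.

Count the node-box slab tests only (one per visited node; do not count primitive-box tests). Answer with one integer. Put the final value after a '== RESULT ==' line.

Walk:
N0 x:[-2,41] y:[9,50] z:[14,53] -> hit [14,41], descend [10, 18]
  N10 x:[-2,18] y:[9,50] z:[14,48] -> hit [14,18], descend [11, 21]
    N11 x:[-2,18] y:[9,26] z:[19,47] -> miss, prune
    N21 x:[4,17] y:[35,50] z:[14,48] -> miss, prune
  N18 x:[15,41] y:[16,48] z:[20,53] -> hit [20,41], descend [12, 17]
    N12 x:[15,41] y:[20,48] z:[20,37] -> hit [20,37], descend [20, 24]
      N20 x:[21,33] y:[20,33] z:[28,34] -> hit [28,33], descend [8, 9]
        N8 x:[32,33] y:[31,33] z:[30,34] -> hit [32,33] leaf, test {P6@t=32}
        N9 x:[21,24] y:[20,22] z:[28,31] -> miss, prune
      N24 x:[15,41] y:[39,48] z:[20,37] -> miss, prune
    N17 x:[21,26] y:[16,42] z:[39,53] -> miss, prune

11 AABB tests over nodes [0, 10, 11, 21, 18, 12, 20, 8, 9, 24, 17]; 1 leaf entered; closest P6.

== RESULT ==
11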